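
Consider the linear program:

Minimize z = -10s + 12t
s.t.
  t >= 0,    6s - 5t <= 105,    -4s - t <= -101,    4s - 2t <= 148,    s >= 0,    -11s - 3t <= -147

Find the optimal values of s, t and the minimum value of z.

Vertices and z = -10s + 12t:
  (305/13, 93/13) → z = -1934/13
  (265/4, 117/2) → z = 79/2
  (0, 101) → z = 1212
The feasible region is unbounded (it extends along (0, 1), (1, 2)), but z strictly increases along every unbounded feasible direction, so there is no improving ray and the minimum is attained at a vertex.

At the optimal vertex, 6s - 5t = 105 and -4s - t = -101.
Solving simultaneously gives s = 305/13, t = 93/13.

s = 305/13, t = 93/13, minimum z = -1934/13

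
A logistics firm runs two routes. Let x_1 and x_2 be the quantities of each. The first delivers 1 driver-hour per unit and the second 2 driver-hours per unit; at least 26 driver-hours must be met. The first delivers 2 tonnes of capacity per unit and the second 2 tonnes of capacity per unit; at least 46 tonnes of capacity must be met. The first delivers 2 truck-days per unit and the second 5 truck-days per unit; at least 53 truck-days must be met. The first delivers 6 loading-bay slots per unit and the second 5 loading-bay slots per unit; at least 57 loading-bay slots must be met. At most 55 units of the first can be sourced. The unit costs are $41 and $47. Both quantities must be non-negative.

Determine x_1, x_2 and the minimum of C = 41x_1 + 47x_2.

x_1 = 20, x_2 = 3, minimum C = 961

Feasible corners and C = 41x_1 + 47x_2:
  (0, 23) → C = 1081
  (53/2, 0) → C = 2173/2
  (55, 0) → C = 2255
  (20, 3) → C = 961
  (24, 1) → C = 1031
The feasible region is unbounded (it extends along (0, 1)), but C strictly increases along every unbounded feasible direction, so there is no improving ray and the minimum is attained at a vertex.

The binding constraints are x_1 + 2x_2 = 26 and 2x_1 + 2x_2 = 46.
Solving simultaneously gives x_1 = 20, x_2 = 3.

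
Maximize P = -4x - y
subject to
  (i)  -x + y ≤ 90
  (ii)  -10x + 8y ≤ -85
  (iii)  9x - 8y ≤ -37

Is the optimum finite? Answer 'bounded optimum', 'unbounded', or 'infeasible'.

bounded optimum

Corner points and P = -4x - y:
  (805/2, 985/2) → P = -4205/2
  (683, 773) → P = -3505
  (122, 1135/8) → P = -5039/8
The feasible region has finitely many vertices and no improving ray; the maximum is -5039/8 at (122, 1135/8).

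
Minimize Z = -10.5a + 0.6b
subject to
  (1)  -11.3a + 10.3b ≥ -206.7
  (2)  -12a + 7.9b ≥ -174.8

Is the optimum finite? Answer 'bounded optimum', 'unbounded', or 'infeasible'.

unbounded

From the feasible point (16751/3433, -50516/3433), moving in the direction (7.9, 12) keeps every constraint satisfied while Z decreases without bound.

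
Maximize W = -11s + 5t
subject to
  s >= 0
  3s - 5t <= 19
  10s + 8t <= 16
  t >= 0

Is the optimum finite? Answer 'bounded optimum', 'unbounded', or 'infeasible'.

Corner points and W = -11s + 5t:
  (0, 2) → W = 10
  (0, 0) → W = 0
  (8/5, 0) → W = -88/5
The feasible region has finitely many vertices and no improving ray; the maximum is 10 at (0, 2).

bounded optimum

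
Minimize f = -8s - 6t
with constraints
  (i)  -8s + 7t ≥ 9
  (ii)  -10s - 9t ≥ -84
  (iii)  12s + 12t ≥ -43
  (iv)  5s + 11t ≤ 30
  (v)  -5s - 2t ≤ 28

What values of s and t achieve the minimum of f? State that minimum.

s = 37/41, t = 95/41, minimum f = -866/41

Extreme points and f = -8s - 6t:
  (-409/180, -59/45) → f = 1172/45
  (37/41, 95/41) → f = -866/41
  (-125/18, 121/36) → f = 637/18
  (-368/45, 58/9) → f = 1204/45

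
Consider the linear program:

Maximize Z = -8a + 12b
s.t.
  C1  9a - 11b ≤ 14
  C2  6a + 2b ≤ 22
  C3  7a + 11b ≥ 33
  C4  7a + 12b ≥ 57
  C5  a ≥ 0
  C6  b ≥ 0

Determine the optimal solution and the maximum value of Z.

a = 0, b = 11, maximum Z = 132

Feasible corners and Z = -8a + 12b:
  (75/29, 94/29) → Z = 528/29
  (0, 11) → Z = 132
  (0, 19/4) → Z = 57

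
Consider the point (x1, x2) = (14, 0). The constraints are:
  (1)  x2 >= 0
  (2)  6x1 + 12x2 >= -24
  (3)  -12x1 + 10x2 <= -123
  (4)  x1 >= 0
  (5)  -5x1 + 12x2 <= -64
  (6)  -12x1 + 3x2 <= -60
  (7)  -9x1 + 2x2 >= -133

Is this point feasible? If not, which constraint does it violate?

feasible

(1): 0 ≥ 0 ✓
(2): 84 ≥ -24 ✓
(3): -168 ≤ -123 ✓
(4): 14 ≥ 0 ✓
(5): -70 ≤ -64 ✓
(6): -168 ≤ -60 ✓
(7): -126 ≥ -133 ✓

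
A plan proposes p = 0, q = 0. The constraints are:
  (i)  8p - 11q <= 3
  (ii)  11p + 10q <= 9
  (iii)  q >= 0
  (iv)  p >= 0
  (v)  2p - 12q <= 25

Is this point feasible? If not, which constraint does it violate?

(i): 0 ≤ 3 ✓
(ii): 0 ≤ 9 ✓
(iii): 0 ≥ 0 ✓
(iv): 0 ≥ 0 ✓
(v): 0 ≤ 25 ✓

feasible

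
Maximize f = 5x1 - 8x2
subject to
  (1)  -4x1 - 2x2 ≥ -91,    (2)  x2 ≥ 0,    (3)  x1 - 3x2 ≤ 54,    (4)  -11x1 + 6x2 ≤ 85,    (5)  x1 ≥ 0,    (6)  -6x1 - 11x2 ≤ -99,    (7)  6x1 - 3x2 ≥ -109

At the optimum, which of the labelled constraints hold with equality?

(1) and (2)

Vertices and f = 5x1 - 8x2:
  (91/4, 0) → f = 455/4
  (188/23, 1341/46) → f = -4424/23
  (33/2, 0) → f = 165/2
  (0, 85/6) → f = -340/3
  (0, 9) → f = -72

The maximum is at (91/4, 0). Substituting into each constraint, equality holds for (1) and (2); the remaining constraints have slack.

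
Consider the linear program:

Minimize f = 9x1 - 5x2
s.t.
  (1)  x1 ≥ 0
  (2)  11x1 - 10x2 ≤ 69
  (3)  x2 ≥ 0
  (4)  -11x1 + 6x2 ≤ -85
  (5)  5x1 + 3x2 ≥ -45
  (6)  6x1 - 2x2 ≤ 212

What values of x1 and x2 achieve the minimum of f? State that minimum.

x1 = 551/7, x2 = 911/7, minimum f = 404/7

Corner points and f = 9x1 - 5x2:
  (109/11, 4) → f = 761/11
  (991/19, 959/19) → f = 4124/19
  (551/7, 911/7) → f = 404/7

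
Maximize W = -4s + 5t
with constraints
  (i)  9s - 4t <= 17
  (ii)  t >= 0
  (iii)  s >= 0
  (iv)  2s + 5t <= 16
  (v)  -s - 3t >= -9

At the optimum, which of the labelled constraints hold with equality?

(iii) and (v)

Vertices and W = -4s + 5t:
  (17/9, 0) → W = -68/9
  (87/31, 64/31) → W = -28/31
  (0, 0) → W = 0
  (0, 3) → W = 15

The maximum is at (0, 3). Substituting into each constraint, equality holds for (iii) and (v); the remaining constraints have slack.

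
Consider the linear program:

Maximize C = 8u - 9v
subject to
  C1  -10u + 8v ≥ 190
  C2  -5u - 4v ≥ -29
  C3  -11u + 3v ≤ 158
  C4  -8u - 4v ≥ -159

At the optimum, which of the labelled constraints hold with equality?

Extreme points and C = 8u - 9v:
  (-33/5, 31/2) → C = -1923/10
  (-347/29, 255/29) → C = -5071/29
  (-545/59, 1109/59) → C = -14341/59

The maximum is at (-347/29, 255/29). Substituting into each constraint, equality holds for C1 and C3; the remaining constraints have slack.

C1 and C3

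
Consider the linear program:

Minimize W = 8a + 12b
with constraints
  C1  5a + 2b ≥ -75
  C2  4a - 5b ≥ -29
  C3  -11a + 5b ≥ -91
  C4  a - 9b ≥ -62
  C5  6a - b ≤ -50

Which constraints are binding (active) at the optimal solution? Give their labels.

C1 and C5

Corner points and W = 8a + 12b:
  (-433/33, -155/33) → W = -484/3
  (-175/17, -200/17) → W = -3800/17
  (-17/2, -1) → W = -80

The minimum is at (-175/17, -200/17). Substituting into each constraint, equality holds for C1 and C5; the remaining constraints have slack.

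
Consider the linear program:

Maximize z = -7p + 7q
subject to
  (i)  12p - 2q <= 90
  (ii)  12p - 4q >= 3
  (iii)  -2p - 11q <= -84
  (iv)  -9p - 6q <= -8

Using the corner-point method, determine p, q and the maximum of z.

p = 59/4, q = 87/2, maximum z = 805/4

Feasible corners and z = -7p + 7q:
  (59/4, 87/2) → z = 805/4
  (579/68, 207/34) → z = -1155/68
  (369/140, 501/70) → z = 633/20

The binding constraints are 12p - 2q = 90 and 12p - 4q = 3.
Solving simultaneously gives p = 59/4, q = 87/2.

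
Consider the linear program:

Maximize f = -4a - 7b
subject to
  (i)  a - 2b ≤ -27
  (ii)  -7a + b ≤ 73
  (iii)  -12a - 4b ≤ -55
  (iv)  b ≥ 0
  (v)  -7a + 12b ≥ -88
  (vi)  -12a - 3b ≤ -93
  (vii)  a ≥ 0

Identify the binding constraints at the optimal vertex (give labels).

(i) and (vi)

Feasible corners and f = -4a - 7b:
  (250, 277/2) → f = -3939/2
  (35/9, 139/9) → f = -371/3
  (0, 73) → f = -511
  (0, 31) → f = -217
The feasible region is unbounded (it extends along (12, 7), (1, 7)), but f strictly decreases along every unbounded feasible direction, so there is no improving ray and the maximum is attained at a vertex.

The maximum is at (35/9, 139/9). Substituting into each constraint, equality holds for (i) and (vi); the remaining constraints have slack.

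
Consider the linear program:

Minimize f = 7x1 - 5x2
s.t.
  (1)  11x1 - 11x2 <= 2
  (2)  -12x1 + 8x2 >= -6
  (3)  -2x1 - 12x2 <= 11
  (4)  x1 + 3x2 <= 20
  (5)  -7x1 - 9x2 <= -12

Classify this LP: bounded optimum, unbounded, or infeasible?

Feasible corners and f = 7x1 - 5x2:
  (25/22, 21/22) → f = 35/11
  (75/88, 59/88) → f = 115/44
  (89/22, 117/22) → f = 19/11
  (-12, 32/3) → f = -412/3
The feasible region has finitely many vertices and no improving ray; the minimum is -412/3 at (-12, 32/3).

bounded optimum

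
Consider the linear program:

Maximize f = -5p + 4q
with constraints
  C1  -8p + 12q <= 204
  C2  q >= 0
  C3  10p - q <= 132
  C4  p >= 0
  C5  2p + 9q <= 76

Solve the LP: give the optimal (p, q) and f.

Feasible corners and f = -5p + 4q:
  (66/5, 0) → f = -66
  (0, 0) → f = 0
  (316/23, 124/23) → f = -1084/23
  (0, 76/9) → f = 304/9

p = 0, q = 76/9, maximum f = 304/9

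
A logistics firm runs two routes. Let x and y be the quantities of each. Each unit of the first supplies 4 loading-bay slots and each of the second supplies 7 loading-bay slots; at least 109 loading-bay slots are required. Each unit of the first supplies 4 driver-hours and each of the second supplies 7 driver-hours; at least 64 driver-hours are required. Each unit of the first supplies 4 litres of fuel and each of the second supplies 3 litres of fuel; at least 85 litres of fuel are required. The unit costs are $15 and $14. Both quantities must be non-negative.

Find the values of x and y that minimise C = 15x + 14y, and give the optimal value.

Vertices and C = 15x + 14y:
  (0, 85/3) → C = 1190/3
  (109/4, 0) → C = 1635/4
  (67/4, 6) → C = 1341/4
The feasible region is unbounded (it extends along (0, 1), (1, 0)), but C strictly increases along every unbounded feasible direction, so there is no improving ray and the minimum is attained at a vertex.

x = 67/4, y = 6, minimum C = 1341/4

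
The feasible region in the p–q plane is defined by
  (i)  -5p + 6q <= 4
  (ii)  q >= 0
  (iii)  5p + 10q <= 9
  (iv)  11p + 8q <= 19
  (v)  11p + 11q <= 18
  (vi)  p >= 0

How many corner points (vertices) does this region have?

Of the 15 pairwise boundary intersections, those satisfying every inequality are:
  (7/40, 13/16)
  (0, 2/3)
  (18/11, 0)
  (0, 0)
  (81/55, 9/55)

5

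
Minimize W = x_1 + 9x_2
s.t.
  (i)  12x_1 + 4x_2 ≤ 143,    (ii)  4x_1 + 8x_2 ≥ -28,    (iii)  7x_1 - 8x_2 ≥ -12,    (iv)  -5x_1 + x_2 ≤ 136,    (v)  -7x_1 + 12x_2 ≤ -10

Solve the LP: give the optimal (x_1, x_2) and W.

Feasible corners and W = x_1 + 9x_2:
  (157/10, -227/20) → W = -1729/20
  (439/43, 881/172) → W = 9685/172
  (-32/13, -59/26) → W = -595/26

The binding constraints are 12x_1 + 4x_2 = 143 and 4x_1 + 8x_2 = -28.
Solving simultaneously gives x_1 = 157/10, x_2 = -227/20.

x_1 = 157/10, x_2 = -227/20, minimum W = -1729/20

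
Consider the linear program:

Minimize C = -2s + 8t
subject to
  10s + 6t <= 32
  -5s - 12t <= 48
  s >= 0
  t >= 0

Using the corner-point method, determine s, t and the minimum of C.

s = 16/5, t = 0, minimum C = -32/5

Vertices and C = -2s + 8t:
  (0, 16/3) → C = 128/3
  (16/5, 0) → C = -32/5
  (0, 0) → C = 0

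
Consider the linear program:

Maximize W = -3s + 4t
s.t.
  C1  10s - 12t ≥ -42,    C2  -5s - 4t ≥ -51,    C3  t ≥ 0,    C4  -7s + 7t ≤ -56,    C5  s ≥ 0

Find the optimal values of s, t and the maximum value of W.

Extreme points and W = -3s + 4t:
  (51/5, 0) → W = -153/5
  (83/9, 11/9) → W = -205/9
  (8, 0) → W = -24

s = 83/9, t = 11/9, maximum W = -205/9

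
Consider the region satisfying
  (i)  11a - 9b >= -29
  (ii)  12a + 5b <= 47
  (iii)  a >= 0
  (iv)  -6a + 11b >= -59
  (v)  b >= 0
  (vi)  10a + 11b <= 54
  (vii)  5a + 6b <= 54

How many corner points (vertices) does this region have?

5

Pairwise boundary intersections that survive every other constraint:
  (0, 29/9)
  (167/211, 884/211)
  (47/12, 0)
  (247/82, 89/41)
  (0, 0)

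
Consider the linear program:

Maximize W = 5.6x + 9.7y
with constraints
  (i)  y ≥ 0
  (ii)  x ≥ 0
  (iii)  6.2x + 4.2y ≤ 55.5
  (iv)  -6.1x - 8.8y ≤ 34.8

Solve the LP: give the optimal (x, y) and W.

Feasible corners and W = 5.6x + 9.7y:
  (0, 0) → W = 0
  (555/62, 0) → W = 1554/31
  (0, 185/14) → W = 3589/28

The binding constraints are x = 0 and 6.2x + 4.2y = 55.5.
Solving simultaneously gives x = 0, y = 185/14.

x = 0, y = 185/14, maximum W = 3589/28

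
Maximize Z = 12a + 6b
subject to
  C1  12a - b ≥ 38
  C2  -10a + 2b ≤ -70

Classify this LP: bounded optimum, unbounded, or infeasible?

From the feasible point (3/7, -230/7), moving in the direction (2, 10) keeps every constraint satisfied while Z increases without bound.

unbounded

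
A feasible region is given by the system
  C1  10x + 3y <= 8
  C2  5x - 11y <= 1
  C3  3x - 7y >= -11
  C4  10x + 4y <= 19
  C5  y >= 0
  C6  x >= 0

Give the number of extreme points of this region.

5

Intersecting each pair of boundary lines and keeping only the points that satisfy every inequality leaves:
  (91/125, 6/25)
  (23/79, 134/79)
  (1/5, 0)
  (0, 11/7)
  (0, 0)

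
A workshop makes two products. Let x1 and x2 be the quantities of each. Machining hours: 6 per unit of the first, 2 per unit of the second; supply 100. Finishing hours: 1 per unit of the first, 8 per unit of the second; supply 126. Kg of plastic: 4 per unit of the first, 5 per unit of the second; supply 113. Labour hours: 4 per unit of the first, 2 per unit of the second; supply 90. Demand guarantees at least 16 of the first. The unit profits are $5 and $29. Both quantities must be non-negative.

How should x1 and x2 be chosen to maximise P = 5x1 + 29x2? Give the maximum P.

Feasible corners and P = 5x1 + 29x2:
  (50/3, 0) → P = 250/3
  (16, 0) → P = 80
  (16, 2) → P = 138

The optimum lies where 6x1 + 2x2 = 100 and x1 = 16.
Solving simultaneously gives x1 = 16, x2 = 2.

x1 = 16, x2 = 2, maximum P = 138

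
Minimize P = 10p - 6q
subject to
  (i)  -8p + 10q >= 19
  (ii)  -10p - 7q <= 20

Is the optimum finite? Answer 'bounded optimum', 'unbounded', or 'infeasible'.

unbounded

From the feasible point (-111/52, 5/26), moving in the direction (-7, 10) keeps every constraint satisfied while P decreases without bound.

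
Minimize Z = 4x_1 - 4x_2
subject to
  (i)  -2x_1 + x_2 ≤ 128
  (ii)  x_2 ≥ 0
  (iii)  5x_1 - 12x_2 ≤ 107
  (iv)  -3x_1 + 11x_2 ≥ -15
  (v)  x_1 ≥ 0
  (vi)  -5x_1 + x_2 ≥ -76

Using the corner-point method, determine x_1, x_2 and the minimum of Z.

x_1 = 68, x_2 = 264, minimum Z = -784

Extreme points and Z = 4x_1 - 4x_2:
  (0, 128) → Z = -512
  (68, 264) → Z = -784
  (5, 0) → Z = 20
  (0, 0) → Z = 0
  (821/52, 153/52) → Z = 668/13

At the optimal vertex, -2x_1 + x_2 = 128 and -5x_1 + x_2 = -76.
Solving simultaneously gives x_1 = 68, x_2 = 264.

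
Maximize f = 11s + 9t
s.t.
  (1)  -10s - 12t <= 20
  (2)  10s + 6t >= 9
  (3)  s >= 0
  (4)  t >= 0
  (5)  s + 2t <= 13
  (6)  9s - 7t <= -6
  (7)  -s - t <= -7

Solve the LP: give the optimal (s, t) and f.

s = 79/25, t = 123/25, maximum f = 1976/25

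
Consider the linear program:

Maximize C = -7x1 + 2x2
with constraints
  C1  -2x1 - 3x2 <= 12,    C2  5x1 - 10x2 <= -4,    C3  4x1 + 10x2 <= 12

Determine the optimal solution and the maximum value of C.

Corner points and C = -7x1 + 2x2:
  (-132/35, -52/35) → C = 164/7
  (-39/2, 9) → C = 309/2
  (8/9, 38/45) → C = -68/15

x1 = -39/2, x2 = 9, maximum C = 309/2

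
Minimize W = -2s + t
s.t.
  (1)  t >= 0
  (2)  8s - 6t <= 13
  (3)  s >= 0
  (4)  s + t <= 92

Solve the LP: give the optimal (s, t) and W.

Corner points and W = -2s + t:
  (13/8, 0) → W = -13/4
  (0, 0) → W = 0
  (565/14, 723/14) → W = -407/14
  (0, 92) → W = 92

At the optimal vertex, 8s - 6t = 13 and s + t = 92.
Solving simultaneously gives s = 565/14, t = 723/14.

s = 565/14, t = 723/14, minimum W = -407/14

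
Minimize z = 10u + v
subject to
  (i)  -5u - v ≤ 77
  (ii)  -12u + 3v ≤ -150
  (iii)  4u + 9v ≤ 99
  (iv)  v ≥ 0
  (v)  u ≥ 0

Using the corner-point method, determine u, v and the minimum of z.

u = 25/2, v = 0, minimum z = 125

Feasible corners and z = 10u + v:
  (549/40, 49/10) → z = 2843/20
  (25/2, 0) → z = 125
  (99/4, 0) → z = 495/2

At the optimal vertex, -12u + 3v = -150 and v = 0.
Solving simultaneously gives u = 25/2, v = 0.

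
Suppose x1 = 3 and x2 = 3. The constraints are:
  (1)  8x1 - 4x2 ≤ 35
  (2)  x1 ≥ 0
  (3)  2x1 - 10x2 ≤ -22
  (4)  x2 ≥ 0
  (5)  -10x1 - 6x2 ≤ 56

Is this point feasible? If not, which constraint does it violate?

(1): 12 ≤ 35 ✓
(2): 3 ≥ 0 ✓
(3): -24 ≤ -22 ✓
(4): 3 ≥ 0 ✓
(5): -48 ≤ 56 ✓

feasible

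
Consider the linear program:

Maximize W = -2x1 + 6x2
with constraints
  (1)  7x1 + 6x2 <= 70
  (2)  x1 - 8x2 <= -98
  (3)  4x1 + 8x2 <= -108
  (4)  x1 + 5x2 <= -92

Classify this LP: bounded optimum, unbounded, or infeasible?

From the feasible point (-1226/13, 6/13), moving in the direction (-5, 1) keeps every constraint satisfied while W increases without bound.

unbounded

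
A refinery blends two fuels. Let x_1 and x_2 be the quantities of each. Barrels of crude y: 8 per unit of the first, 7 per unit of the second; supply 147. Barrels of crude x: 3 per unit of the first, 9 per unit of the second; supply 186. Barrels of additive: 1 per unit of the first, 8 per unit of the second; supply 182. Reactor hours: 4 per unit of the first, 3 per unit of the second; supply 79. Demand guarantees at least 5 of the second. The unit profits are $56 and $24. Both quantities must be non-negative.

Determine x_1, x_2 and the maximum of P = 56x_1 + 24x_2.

x_1 = 14, x_2 = 5, maximum P = 904

The binding constraints are 8x_1 + 7x_2 = 147 and x_2 = 5.
Solving simultaneously gives x_1 = 14, x_2 = 5.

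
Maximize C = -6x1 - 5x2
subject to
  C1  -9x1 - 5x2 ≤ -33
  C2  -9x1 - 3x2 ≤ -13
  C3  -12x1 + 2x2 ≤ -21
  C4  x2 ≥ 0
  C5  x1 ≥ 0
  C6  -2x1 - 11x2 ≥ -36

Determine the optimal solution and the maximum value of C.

x1 = 11/3, x2 = 0, maximum C = -22

Corner points and C = -6x1 - 5x2:
  (57/26, 69/26) → C = -687/26
  (11/3, 0) → C = -22
  (303/136, 195/68) → C = -471/17
  (18, 0) → C = -108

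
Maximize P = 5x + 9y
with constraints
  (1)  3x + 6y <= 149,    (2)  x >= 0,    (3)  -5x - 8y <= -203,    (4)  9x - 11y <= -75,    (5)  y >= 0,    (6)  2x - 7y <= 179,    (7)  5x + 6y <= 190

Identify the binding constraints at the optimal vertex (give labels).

Feasible corners and P = 5x + 9y:
  (13/3, 68/3) → P = 677/3
  (41/3, 18) → P = 691/3
  (1633/127, 2202/127) → P = 27983/127

The maximum is at (41/3, 18). Substituting into each constraint, equality holds for (1) and (4); the remaining constraints have slack.

(1) and (4)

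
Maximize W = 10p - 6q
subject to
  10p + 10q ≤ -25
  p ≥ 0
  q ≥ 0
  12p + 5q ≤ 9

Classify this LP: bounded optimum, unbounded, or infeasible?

infeasible

The boundaries 10p + 10q = -25 and p = 0 meet at (0, -5/2), but that point violates q ≥ 0. Every candidate vertex is excluded by some other constraint, so the feasible region is empty.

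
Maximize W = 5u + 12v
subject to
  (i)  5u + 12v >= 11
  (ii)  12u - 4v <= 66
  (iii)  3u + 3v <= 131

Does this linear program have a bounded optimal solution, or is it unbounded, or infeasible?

From the feasible point (209/41, -99/82), moving in the direction (-3, 3) keeps every constraint satisfied while W increases without bound.

unbounded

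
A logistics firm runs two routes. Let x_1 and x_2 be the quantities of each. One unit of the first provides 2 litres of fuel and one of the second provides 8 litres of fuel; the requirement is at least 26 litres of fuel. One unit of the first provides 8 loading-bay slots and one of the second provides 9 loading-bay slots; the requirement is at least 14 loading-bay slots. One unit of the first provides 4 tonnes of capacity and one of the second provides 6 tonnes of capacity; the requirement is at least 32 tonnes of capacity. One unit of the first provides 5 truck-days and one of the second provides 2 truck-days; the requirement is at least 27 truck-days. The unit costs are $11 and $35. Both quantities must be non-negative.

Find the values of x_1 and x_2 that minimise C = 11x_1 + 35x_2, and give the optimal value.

x_1 = 5, x_2 = 2, minimum C = 125

Corner points and C = 11x_1 + 35x_2:
  (0, 27/2) → C = 945/2
  (13, 0) → C = 143
  (5, 2) → C = 125
  (49/11, 26/11) → C = 1449/11
The feasible region is unbounded (it extends along (0, 1), (1, 0)), but C strictly increases along every unbounded feasible direction, so there is no improving ray and the minimum is attained at a vertex.

At the optimal vertex, 2x_1 + 8x_2 = 26 and 4x_1 + 6x_2 = 32.
Solving simultaneously gives x_1 = 5, x_2 = 2.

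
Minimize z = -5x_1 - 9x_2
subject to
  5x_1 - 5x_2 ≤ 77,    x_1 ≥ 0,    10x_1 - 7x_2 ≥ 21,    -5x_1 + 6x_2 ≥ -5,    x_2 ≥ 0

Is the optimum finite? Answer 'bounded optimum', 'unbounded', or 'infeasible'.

unbounded

From the feasible point (437/5, 72), moving in the direction (5, 5) keeps every constraint satisfied while z decreases without bound.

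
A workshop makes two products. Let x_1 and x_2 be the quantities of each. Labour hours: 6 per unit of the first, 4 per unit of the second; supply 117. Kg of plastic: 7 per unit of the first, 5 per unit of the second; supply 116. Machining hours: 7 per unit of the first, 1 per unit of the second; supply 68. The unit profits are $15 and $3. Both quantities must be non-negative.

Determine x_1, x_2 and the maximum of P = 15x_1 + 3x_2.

x_1 = 8, x_2 = 12, maximum P = 156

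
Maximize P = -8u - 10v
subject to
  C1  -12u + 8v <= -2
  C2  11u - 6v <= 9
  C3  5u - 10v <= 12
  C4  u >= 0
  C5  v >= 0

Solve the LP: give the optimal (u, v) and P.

u = 1/6, v = 0, maximum P = -4/3

Vertices and P = -8u - 10v:
  (15/4, 43/8) → P = -335/4
  (1/6, 0) → P = -4/3
  (9/11, 0) → P = -72/11

At the optimal vertex, -12u + 8v = -2 and v = 0.
Solving simultaneously gives u = 1/6, v = 0.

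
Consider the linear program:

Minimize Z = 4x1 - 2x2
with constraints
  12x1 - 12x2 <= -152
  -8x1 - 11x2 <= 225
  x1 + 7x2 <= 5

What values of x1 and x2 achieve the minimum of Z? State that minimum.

x1 = -326/9, x2 = 53/9, minimum Z = -470/3

Corner points and Z = 4x1 - 2x2:
  (-1093/57, -371/57) → Z = -1210/19
  (-251/24, 53/24) → Z = -185/4
  (-326/9, 53/9) → Z = -470/3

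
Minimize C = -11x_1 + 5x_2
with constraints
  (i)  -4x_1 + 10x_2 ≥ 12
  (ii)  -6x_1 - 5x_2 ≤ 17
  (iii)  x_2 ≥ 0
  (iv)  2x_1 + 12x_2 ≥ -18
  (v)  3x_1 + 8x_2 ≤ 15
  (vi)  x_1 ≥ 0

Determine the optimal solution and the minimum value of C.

Feasible corners and C = -11x_1 + 5x_2:
  (27/31, 48/31) → C = -57/31
  (0, 6/5) → C = 6
  (0, 15/8) → C = 75/8

The binding constraints are -4x_1 + 10x_2 = 12 and 3x_1 + 8x_2 = 15.
Solving simultaneously gives x_1 = 27/31, x_2 = 48/31.

x_1 = 27/31, x_2 = 48/31, minimum C = -57/31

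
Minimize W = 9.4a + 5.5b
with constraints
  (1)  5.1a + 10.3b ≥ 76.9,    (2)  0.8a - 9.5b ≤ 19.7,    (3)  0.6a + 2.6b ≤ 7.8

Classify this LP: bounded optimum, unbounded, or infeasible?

The boundaries 5.1a + 10.3b = 76.9 and 0.8a - 9.5b = 19.7 meet at (93346/5669, -3895/5669), but that point violates 0.6a + 2.6b ≤ 7.8. Every candidate vertex is excluded by some other constraint, so the feasible region is empty.

infeasible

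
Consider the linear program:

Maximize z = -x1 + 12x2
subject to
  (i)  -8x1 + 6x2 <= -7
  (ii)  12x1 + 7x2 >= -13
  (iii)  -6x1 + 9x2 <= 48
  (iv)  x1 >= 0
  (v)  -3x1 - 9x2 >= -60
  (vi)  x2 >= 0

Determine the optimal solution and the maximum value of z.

x1 = 47/10, x2 = 51/10, maximum z = 113/2

Corner points and z = -x1 + 12x2:
  (47/10, 51/10) → z = 113/2
  (7/8, 0) → z = -7/8
  (20, 0) → z = -20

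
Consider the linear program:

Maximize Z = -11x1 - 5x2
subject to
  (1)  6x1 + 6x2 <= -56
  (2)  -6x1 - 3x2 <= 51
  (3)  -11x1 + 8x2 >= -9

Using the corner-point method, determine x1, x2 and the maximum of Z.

x1 = -23/3, x2 = -5/3, maximum Z = 278/3

Extreme points and Z = -11x1 - 5x2:
  (-23/3, -5/3) → Z = 278/3
  (-197/57, -335/57) → Z = 3842/57
  (-127/27, -205/27) → Z = 2422/27

The binding constraints are 6x1 + 6x2 = -56 and -6x1 - 3x2 = 51.
Solving simultaneously gives x1 = -23/3, x2 = -5/3.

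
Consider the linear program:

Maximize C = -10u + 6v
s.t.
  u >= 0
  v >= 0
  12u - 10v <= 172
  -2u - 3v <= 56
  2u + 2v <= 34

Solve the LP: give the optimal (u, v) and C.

u = 0, v = 17, maximum C = 102

Extreme points and C = -10u + 6v:
  (0, 0) → C = 0
  (0, 17) → C = 102
  (43/3, 0) → C = -430/3
  (171/11, 16/11) → C = -1614/11

The optimum lies where u = 0 and 2u + 2v = 34.
Solving simultaneously gives u = 0, v = 17.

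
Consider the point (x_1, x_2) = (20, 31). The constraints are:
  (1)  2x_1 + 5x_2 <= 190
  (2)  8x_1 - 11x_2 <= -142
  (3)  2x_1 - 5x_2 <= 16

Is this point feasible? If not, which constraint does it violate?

Constraint (1): 2x_1 + 5x_2 = 195, which is not ≤ 190. All other constraints are satisfied.

not feasible — violates (1)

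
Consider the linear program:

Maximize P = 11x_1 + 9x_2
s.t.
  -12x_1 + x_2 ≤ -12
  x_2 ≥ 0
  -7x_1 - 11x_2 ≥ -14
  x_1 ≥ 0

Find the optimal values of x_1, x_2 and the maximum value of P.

x_1 = 2, x_2 = 0, maximum P = 22

Corner points and P = 11x_1 + 9x_2:
  (1, 0) → P = 11
  (146/139, 84/139) → P = 2362/139
  (2, 0) → P = 22

The optimum lies where x_2 = 0 and -7x_1 - 11x_2 = -14.
Solving simultaneously gives x_1 = 2, x_2 = 0.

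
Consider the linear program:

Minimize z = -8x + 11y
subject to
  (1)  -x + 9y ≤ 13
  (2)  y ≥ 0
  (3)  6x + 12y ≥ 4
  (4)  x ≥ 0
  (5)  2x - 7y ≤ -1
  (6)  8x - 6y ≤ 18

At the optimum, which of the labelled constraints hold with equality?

(5) and (6)

Extreme points and z = -8x + 11y:
  (0, 13/9) → z = 143/9
  (40/11, 61/33) → z = -289/33
  (0, 1/3) → z = 11/3
  (8/33, 7/33) → z = 13/33
  (3, 1) → z = -13

The minimum is at (3, 1). Substituting into each constraint, equality holds for (5) and (6); the remaining constraints have slack.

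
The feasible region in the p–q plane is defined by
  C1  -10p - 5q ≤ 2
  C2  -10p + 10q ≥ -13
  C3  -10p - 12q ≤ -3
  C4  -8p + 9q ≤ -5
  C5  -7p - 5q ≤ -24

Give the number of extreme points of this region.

The feasible vertices (each the meet of two boundaries and inside every other half-plane) are:
  (67/10, 27/5)
  (61/24, 149/120)
  (241/103, 157/103)

3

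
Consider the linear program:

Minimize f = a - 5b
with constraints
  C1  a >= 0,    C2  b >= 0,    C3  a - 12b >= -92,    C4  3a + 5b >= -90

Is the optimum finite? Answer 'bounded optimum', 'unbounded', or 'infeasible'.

bounded optimum

Vertices and f = a - 5b:
  (0, 0) → f = 0
  (0, 23/3) → f = -115/3
The feasible region has finitely many vertices and no improving ray; the minimum is -115/3 at (0, 23/3).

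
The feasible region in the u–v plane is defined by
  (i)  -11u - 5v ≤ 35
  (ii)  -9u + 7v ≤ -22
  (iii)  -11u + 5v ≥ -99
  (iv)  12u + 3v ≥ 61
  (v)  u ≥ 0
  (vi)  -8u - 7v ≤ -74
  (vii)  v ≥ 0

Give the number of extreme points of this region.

The feasible vertices (each the meet of two boundaries and inside every other half-plane) are:
  (583/32, 649/32)
  (96/17, 70/17)
  (1063/117, 22/117)

3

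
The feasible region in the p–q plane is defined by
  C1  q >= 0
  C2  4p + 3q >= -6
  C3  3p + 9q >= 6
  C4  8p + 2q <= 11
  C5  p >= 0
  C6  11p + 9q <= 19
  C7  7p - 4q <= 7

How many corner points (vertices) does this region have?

Pairwise boundary intersections that survive every other constraint:
  (0, 2/3)
  (29/25, 7/25)
  (61/50, 31/50)
  (29/23, 21/46)
  (0, 19/9)

5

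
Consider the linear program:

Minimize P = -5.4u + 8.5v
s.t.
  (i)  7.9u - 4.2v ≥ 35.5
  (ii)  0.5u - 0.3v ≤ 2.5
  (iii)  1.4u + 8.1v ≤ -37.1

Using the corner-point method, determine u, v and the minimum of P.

u = 5/9, v = -200/27, minimum P = -1781/27

Corner points and P = -5.4u + 8.5v:
  (5/9, -200/27) → P = -1781/27
  (4391/2329, -34279/6987) → P = -3625057/69870
  (304/149, -735/149) → P = -78891/1490

The binding constraints are 7.9u - 4.2v = 35.5 and 0.5u - 0.3v = 2.5.
Solving simultaneously gives u = 5/9, v = -200/27.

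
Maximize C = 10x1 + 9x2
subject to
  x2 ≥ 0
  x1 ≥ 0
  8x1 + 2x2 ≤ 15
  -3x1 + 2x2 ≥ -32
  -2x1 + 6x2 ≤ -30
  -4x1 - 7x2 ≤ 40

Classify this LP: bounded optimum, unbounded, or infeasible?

infeasible

The boundaries x2 = 0 and x1 = 0 meet at (0, 0), but that point violates -2x1 + 6x2 ≤ -30. Every candidate vertex is excluded by some other constraint, so the feasible region is empty.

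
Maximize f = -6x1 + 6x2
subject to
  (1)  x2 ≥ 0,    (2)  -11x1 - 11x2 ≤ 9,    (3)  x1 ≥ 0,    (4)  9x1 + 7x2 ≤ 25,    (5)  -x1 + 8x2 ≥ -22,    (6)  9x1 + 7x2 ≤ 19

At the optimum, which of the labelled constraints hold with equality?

Corner points and f = -6x1 + 6x2:
  (0, 0) → f = 0
  (19/9, 0) → f = -38/3
  (0, 19/7) → f = 114/7

The maximum is at (0, 19/7). Substituting into each constraint, equality holds for (3) and (6); the remaining constraints have slack.

(3) and (6)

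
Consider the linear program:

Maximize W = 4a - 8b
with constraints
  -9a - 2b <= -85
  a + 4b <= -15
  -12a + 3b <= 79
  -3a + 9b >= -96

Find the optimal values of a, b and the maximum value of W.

a = 83/7, b = -47/7, maximum W = 708/7

Feasible corners and W = 4a - 8b:
  (185/17, -110/17) → W = 1620/17
  (11, -7) → W = 100
  (83/7, -47/7) → W = 708/7

At the optimal vertex, a + 4b = -15 and -3a + 9b = -96.
Solving simultaneously gives a = 83/7, b = -47/7.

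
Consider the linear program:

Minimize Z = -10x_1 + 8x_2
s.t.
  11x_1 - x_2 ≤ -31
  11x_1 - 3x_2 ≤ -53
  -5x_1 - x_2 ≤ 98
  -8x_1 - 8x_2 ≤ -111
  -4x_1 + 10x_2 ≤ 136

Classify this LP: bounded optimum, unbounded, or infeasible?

The boundaries 11x_1 - x_2 = -31 and 11x_1 - 3x_2 = -53 meet at (-20/11, 11), but that point violates -8x_1 - 8x_2 ≤ -111. Every candidate vertex is excluded by some other constraint, so the feasible region is empty.

infeasible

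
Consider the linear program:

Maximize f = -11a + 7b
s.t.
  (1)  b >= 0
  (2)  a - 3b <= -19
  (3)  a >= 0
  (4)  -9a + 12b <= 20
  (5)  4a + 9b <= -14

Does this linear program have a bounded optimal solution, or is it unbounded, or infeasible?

The boundaries a - 3b = -19 and -9a + 12b = 20 meet at (56/5, 151/15), but that point violates 4a + 9b ≤ -14. Every candidate vertex is excluded by some other constraint, so the feasible region is empty.

infeasible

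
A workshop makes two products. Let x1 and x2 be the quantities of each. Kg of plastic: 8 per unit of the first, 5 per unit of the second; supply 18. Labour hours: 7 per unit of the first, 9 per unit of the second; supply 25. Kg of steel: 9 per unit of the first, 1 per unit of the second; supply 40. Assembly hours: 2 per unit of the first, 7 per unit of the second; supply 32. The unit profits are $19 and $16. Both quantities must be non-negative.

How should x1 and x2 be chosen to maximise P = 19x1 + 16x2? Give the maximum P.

x1 = 1, x2 = 2, maximum P = 51

Corner points and P = 19x1 + 16x2:
  (0, 0) → P = 0
  (0, 25/9) → P = 400/9
  (9/4, 0) → P = 171/4
  (1, 2) → P = 51

The optimum lies where 8x1 + 5x2 = 18 and 7x1 + 9x2 = 25.
Solving simultaneously gives x1 = 1, x2 = 2.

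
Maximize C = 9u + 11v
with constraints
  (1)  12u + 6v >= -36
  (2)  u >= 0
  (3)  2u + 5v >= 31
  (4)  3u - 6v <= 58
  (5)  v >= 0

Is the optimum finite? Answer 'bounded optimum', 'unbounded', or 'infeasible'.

unbounded

From the feasible point (0, 31/5), moving in the direction (0, 1) keeps every constraint satisfied while C increases without bound.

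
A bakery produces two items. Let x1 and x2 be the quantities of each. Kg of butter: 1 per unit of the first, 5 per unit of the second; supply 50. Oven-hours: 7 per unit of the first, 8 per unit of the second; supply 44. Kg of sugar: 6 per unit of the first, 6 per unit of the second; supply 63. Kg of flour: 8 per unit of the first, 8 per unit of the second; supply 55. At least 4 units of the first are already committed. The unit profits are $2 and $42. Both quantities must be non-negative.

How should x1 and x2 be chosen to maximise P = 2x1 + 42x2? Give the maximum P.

Corner points and P = 2x1 + 42x2:
  (44/7, 0) → P = 88/7
  (4, 0) → P = 8
  (4, 2) → P = 92

x1 = 4, x2 = 2, maximum P = 92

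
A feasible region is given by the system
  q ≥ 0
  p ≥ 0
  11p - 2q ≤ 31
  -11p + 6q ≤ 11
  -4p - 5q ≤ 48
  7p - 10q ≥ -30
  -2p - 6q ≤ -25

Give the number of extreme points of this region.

3

Of the 21 pairwise boundary intersections, those satisfying every inequality are:
  (185/48, 547/96)
  (118/35, 213/70)
  (35/31, 235/62)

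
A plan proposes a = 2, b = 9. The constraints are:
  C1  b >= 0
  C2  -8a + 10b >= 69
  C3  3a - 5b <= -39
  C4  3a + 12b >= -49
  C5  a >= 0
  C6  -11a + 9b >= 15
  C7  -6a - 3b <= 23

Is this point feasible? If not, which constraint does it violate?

feasible

C1: 9 ≥ 0 ✓
C2: 74 ≥ 69 ✓
C3: -39 ≤ -39 ✓
C4: 114 ≥ -49 ✓
C5: 2 ≥ 0 ✓
C6: 59 ≥ 15 ✓
C7: -39 ≤ 23 ✓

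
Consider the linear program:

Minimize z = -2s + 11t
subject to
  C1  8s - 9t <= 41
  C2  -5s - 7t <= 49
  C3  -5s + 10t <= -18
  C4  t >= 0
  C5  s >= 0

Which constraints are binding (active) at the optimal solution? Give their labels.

C1 and C4

Feasible corners and z = -2s + 11t:
  (248/35, 61/35) → z = 5
  (41/8, 0) → z = -41/4
  (18/5, 0) → z = -36/5

The minimum is at (41/8, 0). Substituting into each constraint, equality holds for C1 and C4; the remaining constraints have slack.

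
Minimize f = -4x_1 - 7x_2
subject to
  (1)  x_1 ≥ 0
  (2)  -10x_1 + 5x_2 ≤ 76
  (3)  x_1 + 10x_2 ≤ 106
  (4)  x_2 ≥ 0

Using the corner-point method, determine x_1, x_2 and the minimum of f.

x_1 = 106, x_2 = 0, minimum f = -424

Corner points and f = -4x_1 - 7x_2:
  (0, 53/5) → f = -371/5
  (0, 0) → f = 0
  (106, 0) → f = -424

The optimum lies where x_1 + 10x_2 = 106 and x_2 = 0.
Solving simultaneously gives x_1 = 106, x_2 = 0.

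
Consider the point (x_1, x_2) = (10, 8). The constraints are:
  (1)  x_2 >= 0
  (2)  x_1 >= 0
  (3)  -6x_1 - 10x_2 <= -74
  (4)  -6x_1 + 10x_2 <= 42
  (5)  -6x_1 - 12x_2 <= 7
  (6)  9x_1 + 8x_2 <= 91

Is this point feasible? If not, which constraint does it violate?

Constraint (6): 9x_1 + 8x_2 = 154, which is not ≤ 91. All other constraints are satisfied.

not feasible — violates (6)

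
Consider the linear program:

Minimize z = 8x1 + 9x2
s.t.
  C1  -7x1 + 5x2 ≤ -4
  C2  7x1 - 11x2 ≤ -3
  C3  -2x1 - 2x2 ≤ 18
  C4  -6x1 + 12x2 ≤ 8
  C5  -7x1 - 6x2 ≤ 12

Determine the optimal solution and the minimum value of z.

Vertices and z = 8x1 + 9x2:
  (59/42, 7/6) → z = 913/42
  (44/27, 40/27) → z = 712/27
  (26/9, 19/9) → z = 379/9

At the optimal vertex, -7x1 + 5x2 = -4 and 7x1 - 11x2 = -3.
Solving simultaneously gives x1 = 59/42, x2 = 7/6.

x1 = 59/42, x2 = 7/6, minimum z = 913/42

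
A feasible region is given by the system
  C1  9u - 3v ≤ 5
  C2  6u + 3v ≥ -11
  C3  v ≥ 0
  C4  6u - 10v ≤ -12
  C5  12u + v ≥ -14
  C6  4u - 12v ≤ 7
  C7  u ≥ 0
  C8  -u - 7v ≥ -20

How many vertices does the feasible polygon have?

Intersecting each pair of boundary lines and keeping only the points that satisfy every inequality leaves:
  (43/36, 23/12)
  (95/66, 175/66)
  (0, 6/5)
  (0, 20/7)

4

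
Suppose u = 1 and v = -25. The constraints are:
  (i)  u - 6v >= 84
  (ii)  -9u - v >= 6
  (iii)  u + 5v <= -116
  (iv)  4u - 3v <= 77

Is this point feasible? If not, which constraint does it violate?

Constraint (iv): 4u - 3v = 79, which is not ≤ 77. All other constraints are satisfied.

not feasible — violates (iv)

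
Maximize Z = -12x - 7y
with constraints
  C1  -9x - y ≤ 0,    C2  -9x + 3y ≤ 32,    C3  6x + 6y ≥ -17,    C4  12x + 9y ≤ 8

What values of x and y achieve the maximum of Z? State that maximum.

x = 17/48, y = -51/16, maximum Z = 289/16

Vertices and Z = -12x - 7y:
  (17/48, -51/16) → Z = 289/16
  (-8/69, 24/23) → Z = -136/23
  (67/6, -14) → Z = -36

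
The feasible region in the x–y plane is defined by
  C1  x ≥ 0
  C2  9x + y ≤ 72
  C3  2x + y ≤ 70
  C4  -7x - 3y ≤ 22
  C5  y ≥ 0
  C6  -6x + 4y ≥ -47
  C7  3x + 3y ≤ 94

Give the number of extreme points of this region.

5

Intersecting each pair of boundary lines and keeping only the points that satisfy every inequality leaves:
  (0, 0)
  (0, 94/3)
  (335/42, 3/14)
  (61/12, 105/4)
  (47/6, 0)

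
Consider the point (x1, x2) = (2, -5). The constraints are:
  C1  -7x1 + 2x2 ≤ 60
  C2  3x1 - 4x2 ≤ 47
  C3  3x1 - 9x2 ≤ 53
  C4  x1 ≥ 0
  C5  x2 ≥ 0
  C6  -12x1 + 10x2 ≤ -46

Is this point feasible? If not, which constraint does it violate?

Constraint C5: x2 = -5, which is not ≥ 0. All other constraints are satisfied.

not feasible — violates C5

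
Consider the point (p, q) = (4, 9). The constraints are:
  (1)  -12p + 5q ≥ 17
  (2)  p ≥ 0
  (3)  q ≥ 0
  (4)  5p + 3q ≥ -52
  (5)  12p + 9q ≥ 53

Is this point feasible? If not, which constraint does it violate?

not feasible — violates (1)

Constraint (1): -12p + 5q = -3, which is not ≥ 17. All other constraints are satisfied.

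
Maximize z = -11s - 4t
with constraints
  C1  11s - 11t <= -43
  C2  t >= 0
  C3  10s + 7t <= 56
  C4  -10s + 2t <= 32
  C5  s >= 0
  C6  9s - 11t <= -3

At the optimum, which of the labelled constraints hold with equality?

Vertices and z = -11s - 4t:
  (315/187, 1046/187) → z = -7649/187
  (0, 43/11) → z = -172/11
  (0, 8) → z = -32

The maximum is at (0, 43/11). Substituting into each constraint, equality holds for C1 and C5; the remaining constraints have slack.

C1 and C5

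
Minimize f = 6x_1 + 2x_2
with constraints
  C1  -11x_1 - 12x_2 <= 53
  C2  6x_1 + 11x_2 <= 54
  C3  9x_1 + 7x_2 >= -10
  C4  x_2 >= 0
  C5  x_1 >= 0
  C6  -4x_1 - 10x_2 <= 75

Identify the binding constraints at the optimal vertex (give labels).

Corner points and f = 6x_1 + 2x_2:
  (9, 0) → f = 54
  (0, 54/11) → f = 108/11
  (0, 0) → f = 0

The minimum is at (0, 0). Substituting into each constraint, equality holds for C4 and C5; the remaining constraints have slack.

C4 and C5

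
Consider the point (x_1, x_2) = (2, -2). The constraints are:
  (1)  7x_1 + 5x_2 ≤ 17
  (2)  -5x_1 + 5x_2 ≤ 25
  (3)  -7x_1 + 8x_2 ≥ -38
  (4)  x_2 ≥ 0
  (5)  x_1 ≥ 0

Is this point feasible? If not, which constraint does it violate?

Constraint (4): x_2 = -2, which is not ≥ 0. All other constraints are satisfied.

not feasible — violates (4)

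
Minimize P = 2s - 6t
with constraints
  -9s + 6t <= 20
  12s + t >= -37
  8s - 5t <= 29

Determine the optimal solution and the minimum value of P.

Vertices and P = 2s - 6t:
  (-242/81, -31/27) → P = 74/81
  (274/3, 421/3) → P = -1978/3
  (-39/17, -161/17) → P = 888/17

s = 274/3, t = 421/3, minimum P = -1978/3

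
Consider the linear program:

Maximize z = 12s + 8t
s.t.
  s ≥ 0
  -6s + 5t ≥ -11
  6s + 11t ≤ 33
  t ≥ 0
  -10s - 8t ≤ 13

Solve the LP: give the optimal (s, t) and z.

s = 143/48, t = 11/8, maximum z = 187/4

Extreme points and z = 12s + 8t:
  (0, 3) → z = 24
  (0, 0) → z = 0
  (143/48, 11/8) → z = 187/4
  (11/6, 0) → z = 22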